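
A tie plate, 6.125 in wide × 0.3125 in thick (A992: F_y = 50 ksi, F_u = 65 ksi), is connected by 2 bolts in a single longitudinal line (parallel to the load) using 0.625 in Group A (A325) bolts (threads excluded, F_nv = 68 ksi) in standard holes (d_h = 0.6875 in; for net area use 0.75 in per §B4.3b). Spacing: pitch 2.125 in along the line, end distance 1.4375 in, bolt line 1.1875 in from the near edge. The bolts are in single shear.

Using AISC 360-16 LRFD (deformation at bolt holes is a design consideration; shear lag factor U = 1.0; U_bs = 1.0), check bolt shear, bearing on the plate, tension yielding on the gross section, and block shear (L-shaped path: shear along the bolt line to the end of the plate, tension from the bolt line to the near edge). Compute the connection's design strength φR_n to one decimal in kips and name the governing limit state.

31.3 kips (bolt shear governs)

Bolt shear: A_b = π(0.625)²/4 = 0.3068 in². φR_n = 0.75 × 68 × 0.3068 × 2 × 1 = 31.3 kips.
Bearing (0.3125 in plate, F_u = 65 ksi): end bolts L_c = 1.4375 − 0.6875/2 = 1.09375, R_n = min(1.2×1.09375×0.3125×65, 2.4×0.625×0.3125×65) = 26.66 kips/bolt; interior L_c = 2.125 − 0.6875 = 1.4375, R_n = 30.469 kips/bolt. φR_n = 0.75 × (1×26.66 + 1×30.469) = 42.8 kips.
Tension yield (gross): A_g = 6.125×0.3125 = 1.9141 in². φR_n = 0.90 × 50 × 1.9141 = 86.1 kips.
Block shear: shear path 1×[1.4375+1×2.125] = 1×3.5625 in, A_gv = 1.1133, A_nv = 1×(3.5625 − 1.5×0.75)×0.3125 = 0.76172 in²; tension to near edge: (1.1875 − 0.5×0.75)×0.3125 = 0.25391 in². R_n = min(0.6×65×0.76172, 0.6×50×1.1133) + 1.0×65×0.25391 = min(29.707, 33.399) + 16.504 = 46.211 kips. φR_n = 0.75 × 46.211 = 34.7 kips.
Governing: min(31.3, 42.8, 86.1, 34.7) = 31.3 kips → bolt shear.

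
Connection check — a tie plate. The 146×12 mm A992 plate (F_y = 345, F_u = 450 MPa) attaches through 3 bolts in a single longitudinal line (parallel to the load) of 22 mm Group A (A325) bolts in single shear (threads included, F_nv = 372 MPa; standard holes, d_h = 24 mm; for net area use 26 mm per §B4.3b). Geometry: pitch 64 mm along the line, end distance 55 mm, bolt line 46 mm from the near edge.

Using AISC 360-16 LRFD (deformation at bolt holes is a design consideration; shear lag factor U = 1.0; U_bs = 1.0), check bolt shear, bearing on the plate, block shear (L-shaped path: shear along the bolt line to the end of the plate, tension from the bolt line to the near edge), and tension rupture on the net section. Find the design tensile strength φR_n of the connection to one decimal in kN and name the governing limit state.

Bolt shear: A_b = π(22)²/4 = 380.13 mm². φR_n = 0.75 × 372 × 380.13 × 3 × 1 = 318.2 kN.
Bearing (12 mm plate, F_u = 450 MPa): end bolts L_c = 55 − 24/2 = 43, R_n = min(1.2×43×12×450, 2.4×22×12×450) = 278.64 kN/bolt; interior L_c = 64 − 24 = 40, R_n = 259.2 kN/bolt. φR_n = 0.75 × (1×278.64 + 2×259.2) = 597.8 kN.
Block shear: shear path 1×[55+2×64] = 1×183 mm, A_gv = 2196, A_nv = 1×(183 − 2.5×26)×12 = 1416 mm²; tension to near edge: (46 − 0.5×26)×12 = 396 mm². R_n = min(0.6×450×1416, 0.6×345×2196) + 1.0×450×396 = min(382.32, 454.57) + 178.2 = 560.52 kN. φR_n = 0.75 × 560.52 = 420.4 kN.
Tension rupture (net): A_n = (146 − 1×26)×12 = 1440 mm² (U = 1.0, A_e = A_n). φR_n = 0.75 × 450 × 1440 = 486.0 kN.
Governing: min(318.2, 597.8, 420.4, 486.0) = 318.2 kN → bolt shear.

318.2 kN (bolt shear governs)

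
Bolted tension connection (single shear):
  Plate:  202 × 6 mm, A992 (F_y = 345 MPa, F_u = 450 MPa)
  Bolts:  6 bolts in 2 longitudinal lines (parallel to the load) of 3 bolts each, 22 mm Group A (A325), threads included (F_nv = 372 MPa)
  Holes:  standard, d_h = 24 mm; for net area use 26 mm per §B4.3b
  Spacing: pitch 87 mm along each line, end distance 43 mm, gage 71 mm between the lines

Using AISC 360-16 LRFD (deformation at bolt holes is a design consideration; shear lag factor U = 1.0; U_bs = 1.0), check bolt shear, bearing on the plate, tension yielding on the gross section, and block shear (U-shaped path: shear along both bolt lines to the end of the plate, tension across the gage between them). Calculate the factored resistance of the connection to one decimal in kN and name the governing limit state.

376.3 kN (gross-section yield governs)

Bolt shear: A_b = π(22)²/4 = 380.13 mm². φR_n = 0.75 × 372 × 380.13 × 6 × 1 = 636.3 kN.
Bearing (6 mm plate, F_u = 450 MPa): end bolts L_c = 43 − 24/2 = 31, R_n = min(1.2×31×6×450, 2.4×22×6×450) = 100.44 kN/bolt; interior L_c = 87 − 24 = 63, R_n = 142.56 kN/bolt. φR_n = 0.75 × (2×100.44 + 4×142.56) = 578.3 kN.
Tension yield (gross): A_g = 202×6 = 1212 mm². φR_n = 0.90 × 345 × 1212 = 376.3 kN.
Block shear: shear path 2×[43+2×87] = 2×217 mm, A_gv = 2604, A_nv = 2×(217 − 2.5×26)×6 = 1824 mm²; tension across gage: (71 − 1×26)×6 = 270 mm². R_n = min(0.6×450×1824, 0.6×345×2604) + 1.0×450×270 = min(492.48, 539.03) + 121.5 = 613.98 kN. φR_n = 0.75 × 613.98 = 460.5 kN.
Governing: min(636.3, 578.3, 376.3, 460.5) = 376.3 kN → gross-section yield.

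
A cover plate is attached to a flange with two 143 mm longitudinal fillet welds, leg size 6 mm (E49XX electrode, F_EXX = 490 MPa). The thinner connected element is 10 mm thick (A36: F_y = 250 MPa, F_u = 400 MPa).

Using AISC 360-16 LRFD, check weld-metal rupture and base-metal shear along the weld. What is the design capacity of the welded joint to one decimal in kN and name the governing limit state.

267.5 kN (weld metal governs)

Weld metal: throat = 0.707×6 = 4.242 mm, L = 2×143 = 286 mm. φR_n = 0.75 × 0.6 × 490 × 4.242 × 286 = 267.5 kN.
Base metal shear (10 mm plate): yield φR_n = 1.0×0.6×250×10×286 = 429.0 kN; rupture φR_n = 0.75×0.6×400×10×286 = 514.8 kN; take 429.0 kN (yield).
Governing: min(267.5, 429.0) = 267.5 kN → weld metal.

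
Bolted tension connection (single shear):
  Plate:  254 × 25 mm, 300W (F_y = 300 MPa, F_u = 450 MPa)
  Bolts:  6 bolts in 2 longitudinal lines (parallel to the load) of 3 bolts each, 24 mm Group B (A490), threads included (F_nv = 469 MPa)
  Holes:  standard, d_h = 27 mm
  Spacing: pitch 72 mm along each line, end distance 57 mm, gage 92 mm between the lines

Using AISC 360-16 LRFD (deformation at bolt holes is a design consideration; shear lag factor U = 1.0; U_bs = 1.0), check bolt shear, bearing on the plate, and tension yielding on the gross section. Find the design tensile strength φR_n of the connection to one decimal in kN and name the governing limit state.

Bolt shear: A_b = π(24)²/4 = 452.39 mm². φR_n = 0.75 × 469 × 452.39 × 6 × 1 = 954.8 kN.
Bearing (25 mm plate, F_u = 450 MPa): end bolts L_c = 57 − 27/2 = 43.5, R_n = min(1.2×43.5×25×450, 2.4×24×25×450) = 587.25 kN/bolt; interior L_c = 72 − 27 = 45, R_n = 607.5 kN/bolt. φR_n = 0.75 × (2×587.25 + 4×607.5) = 2703.4 kN.
Tension yield (gross): A_g = 254×25 = 6350 mm². φR_n = 0.90 × 300 × 6350 = 1714.5 kN.
Governing: min(954.8, 2703.4, 1714.5) = 954.8 kN → bolt shear.

954.8 kN (bolt shear governs)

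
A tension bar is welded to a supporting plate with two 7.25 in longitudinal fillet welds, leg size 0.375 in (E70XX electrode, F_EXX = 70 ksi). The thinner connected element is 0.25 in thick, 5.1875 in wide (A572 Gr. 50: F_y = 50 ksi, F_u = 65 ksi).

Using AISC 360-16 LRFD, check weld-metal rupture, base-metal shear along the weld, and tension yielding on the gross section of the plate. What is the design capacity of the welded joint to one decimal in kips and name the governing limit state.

Weld metal: throat = 0.707×0.375 = 0.26513 in, L = 2×7.25 = 14.5 in. φR_n = 0.75 × 0.6 × 70 × 0.26513 × 14.5 = 121.1 kips.
Base metal shear (0.25 in plate): yield φR_n = 1.0×0.6×50×0.25×14.5 = 108.8 kips; rupture φR_n = 0.75×0.6×65×0.25×14.5 = 106.0 kips; take 106.0 kips (rupture).
Tension yield (gross): A_g = 5.1875×0.25 = 1.2969 in². φR_n = 0.90 × 50 × 1.2969 = 58.4 kips.
Governing: min(121.1, 106.0, 58.4) = 58.4 kips → gross-section yield.

58.4 kips (gross-section yield governs)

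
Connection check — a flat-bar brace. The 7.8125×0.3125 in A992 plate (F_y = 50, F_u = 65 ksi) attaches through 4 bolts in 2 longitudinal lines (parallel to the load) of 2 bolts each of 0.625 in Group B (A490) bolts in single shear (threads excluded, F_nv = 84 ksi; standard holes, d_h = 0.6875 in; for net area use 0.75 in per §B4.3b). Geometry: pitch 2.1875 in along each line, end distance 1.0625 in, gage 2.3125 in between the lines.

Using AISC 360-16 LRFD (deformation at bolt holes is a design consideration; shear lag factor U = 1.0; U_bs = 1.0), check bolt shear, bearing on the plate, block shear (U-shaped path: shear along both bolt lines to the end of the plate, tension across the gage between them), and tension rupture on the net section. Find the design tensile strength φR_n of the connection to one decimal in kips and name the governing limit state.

62.7 kips (block shear governs)

Bolt shear: A_b = π(0.625)²/4 = 0.3068 in². φR_n = 0.75 × 84 × 0.3068 × 4 × 1 = 77.3 kips.
Bearing (0.3125 in plate, F_u = 65 ksi): end bolts L_c = 1.0625 − 0.6875/2 = 0.71875, R_n = min(1.2×0.71875×0.3125×65, 2.4×0.625×0.3125×65) = 17.52 kips/bolt; interior L_c = 2.1875 − 0.6875 = 1.5, R_n = 30.469 kips/bolt. φR_n = 0.75 × (2×17.52 + 2×30.469) = 72.0 kips.
Block shear: shear path 2×[1.0625+1×2.1875] = 2×3.25 in, A_gv = 2.0313, A_nv = 2×(3.25 − 1.5×0.75)×0.3125 = 1.3281 in²; tension across gage: (2.3125 − 1×0.75)×0.3125 = 0.48828 in². R_n = min(0.6×65×1.3281, 0.6×50×2.0313) + 1.0×65×0.48828 = min(51.796, 60.939) + 31.738 = 83.534 kips. φR_n = 0.75 × 83.534 = 62.7 kips.
Tension rupture (net): A_n = (7.8125 − 2×0.75)×0.3125 = 1.9727 in² (U = 1.0, A_e = A_n). φR_n = 0.75 × 65 × 1.9727 = 96.2 kips.
Governing: min(77.3, 72.0, 62.7, 96.2) = 62.7 kips → block shear.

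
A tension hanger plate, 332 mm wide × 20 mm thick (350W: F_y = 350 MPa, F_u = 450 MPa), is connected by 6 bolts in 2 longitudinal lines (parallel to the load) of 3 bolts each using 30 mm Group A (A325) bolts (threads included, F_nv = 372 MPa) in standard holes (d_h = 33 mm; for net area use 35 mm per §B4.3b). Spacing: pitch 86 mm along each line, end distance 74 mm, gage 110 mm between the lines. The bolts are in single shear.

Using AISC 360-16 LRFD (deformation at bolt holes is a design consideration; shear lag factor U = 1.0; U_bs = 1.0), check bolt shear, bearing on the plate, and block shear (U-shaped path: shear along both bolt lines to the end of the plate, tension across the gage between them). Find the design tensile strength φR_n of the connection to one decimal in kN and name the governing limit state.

Bolt shear: A_b = π(30)²/4 = 706.86 mm². φR_n = 0.75 × 372 × 706.86 × 6 × 1 = 1183.3 kN.
Bearing (20 mm plate, F_u = 450 MPa): end bolts L_c = 74 − 33/2 = 57.5, R_n = min(1.2×57.5×20×450, 2.4×30×20×450) = 621 kN/bolt; interior L_c = 86 − 33 = 53, R_n = 572.4 kN/bolt. φR_n = 0.75 × (2×621 + 4×572.4) = 2648.7 kN.
Block shear: shear path 2×[74+2×86] = 2×246 mm, A_gv = 9840, A_nv = 2×(246 − 2.5×35)×20 = 6340 mm²; tension across gage: (110 − 1×35)×20 = 1500 mm². R_n = min(0.6×450×6340, 0.6×350×9840) + 1.0×450×1500 = min(1711.8, 2066.4) + 675 = 2386.8 kN. φR_n = 0.75 × 2386.8 = 1790.1 kN.
Governing: min(1183.3, 2648.7, 1790.1) = 1183.3 kN → bolt shear.

1183.3 kN (bolt shear governs)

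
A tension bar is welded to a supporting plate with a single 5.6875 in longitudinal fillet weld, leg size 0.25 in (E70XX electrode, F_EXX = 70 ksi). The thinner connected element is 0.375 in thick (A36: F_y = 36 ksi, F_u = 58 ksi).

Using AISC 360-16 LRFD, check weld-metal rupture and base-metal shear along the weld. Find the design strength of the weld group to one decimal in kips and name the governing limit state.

Weld metal: throat = 0.707×0.25 = 0.17675 in, L = 5.6875 in. φR_n = 0.75 × 0.6 × 70 × 0.17675 × 5.6875 = 31.7 kips.
Base metal shear (0.375 in plate): yield φR_n = 1.0×0.6×36×0.375×5.6875 = 46.1 kips; rupture φR_n = 0.75×0.6×58×0.375×5.6875 = 55.7 kips; take 46.1 kips (yield).
Governing: min(31.7, 46.1) = 31.7 kips → weld metal.

31.7 kips (weld metal governs)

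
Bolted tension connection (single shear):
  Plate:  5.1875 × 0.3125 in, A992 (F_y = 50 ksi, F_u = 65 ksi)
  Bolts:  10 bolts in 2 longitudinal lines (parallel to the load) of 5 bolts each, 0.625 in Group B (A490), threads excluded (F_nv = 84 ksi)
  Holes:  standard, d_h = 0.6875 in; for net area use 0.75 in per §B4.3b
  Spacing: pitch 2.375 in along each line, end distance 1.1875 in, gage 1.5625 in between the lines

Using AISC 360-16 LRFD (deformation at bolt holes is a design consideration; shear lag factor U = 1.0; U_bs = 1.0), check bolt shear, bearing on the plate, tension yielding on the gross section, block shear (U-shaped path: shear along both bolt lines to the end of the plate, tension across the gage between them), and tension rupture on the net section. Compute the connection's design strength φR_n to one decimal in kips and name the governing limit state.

Bolt shear: A_b = π(0.625)²/4 = 0.3068 in². φR_n = 0.75 × 84 × 0.3068 × 10 × 1 = 193.3 kips.
Bearing (0.3125 in plate, F_u = 65 ksi): end bolts L_c = 1.1875 − 0.6875/2 = 0.84375, R_n = min(1.2×0.84375×0.3125×65, 2.4×0.625×0.3125×65) = 20.566 kips/bolt; interior L_c = 2.375 − 0.6875 = 1.6875, R_n = 30.469 kips/bolt. φR_n = 0.75 × (2×20.566 + 8×30.469) = 213.7 kips.
Tension yield (gross): A_g = 5.1875×0.3125 = 1.6211 in². φR_n = 0.90 × 50 × 1.6211 = 72.9 kips.
Block shear: shear path 2×[1.1875+4×2.375] = 2×10.6875 in, A_gv = 6.6797, A_nv = 2×(10.6875 − 4.5×0.75)×0.3125 = 4.5703 in²; tension across gage: (1.5625 − 1×0.75)×0.3125 = 0.25391 in². R_n = min(0.6×65×4.5703, 0.6×50×6.6797) + 1.0×65×0.25391 = min(178.24, 200.39) + 16.504 = 194.74 kips. φR_n = 0.75 × 194.74 = 146.1 kips.
Tension rupture (net): A_n = (5.1875 − 2×0.75)×0.3125 = 1.1523 in² (U = 1.0, A_e = A_n). φR_n = 0.75 × 65 × 1.1523 = 56.2 kips.
Governing: min(193.3, 213.7, 72.9, 146.1, 56.2) = 56.2 kips → net-section rupture.

56.2 kips (net-section rupture governs)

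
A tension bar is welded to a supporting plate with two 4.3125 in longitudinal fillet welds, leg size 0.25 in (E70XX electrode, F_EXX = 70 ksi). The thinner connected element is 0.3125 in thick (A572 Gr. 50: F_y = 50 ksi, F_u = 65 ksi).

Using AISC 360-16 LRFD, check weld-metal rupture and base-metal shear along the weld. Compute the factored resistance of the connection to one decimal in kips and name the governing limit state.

48.0 kips (weld metal governs)

Weld metal: throat = 0.707×0.25 = 0.17675 in, L = 2×4.3125 = 8.625 in. φR_n = 0.75 × 0.6 × 70 × 0.17675 × 8.625 = 48.0 kips.
Base metal shear (0.3125 in plate): yield φR_n = 1.0×0.6×50×0.3125×8.625 = 80.9 kips; rupture φR_n = 0.75×0.6×65×0.3125×8.625 = 78.8 kips; take 78.8 kips (rupture).
Governing: min(48.0, 78.8) = 48.0 kips → weld metal.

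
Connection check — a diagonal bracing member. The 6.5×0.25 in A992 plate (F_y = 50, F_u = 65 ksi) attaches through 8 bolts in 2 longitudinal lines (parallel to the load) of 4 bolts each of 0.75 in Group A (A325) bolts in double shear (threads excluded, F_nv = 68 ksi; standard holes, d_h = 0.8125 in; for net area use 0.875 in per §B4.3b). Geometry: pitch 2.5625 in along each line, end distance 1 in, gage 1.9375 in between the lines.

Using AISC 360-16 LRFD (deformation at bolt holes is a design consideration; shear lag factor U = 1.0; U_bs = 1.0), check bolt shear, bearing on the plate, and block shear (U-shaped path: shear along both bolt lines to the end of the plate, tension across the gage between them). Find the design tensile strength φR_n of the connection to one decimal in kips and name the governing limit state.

95.2 kips (block shear governs)

Bolt shear: A_b = π(0.75)²/4 = 0.44179 in². φR_n = 0.75 × 68 × 0.44179 × 8 × 2 = 360.5 kips.
Bearing (0.25 in plate, F_u = 65 ksi): end bolts L_c = 1 − 0.8125/2 = 0.59375, R_n = min(1.2×0.59375×0.25×65, 2.4×0.75×0.25×65) = 11.578 kips/bolt; interior L_c = 2.5625 − 0.8125 = 1.75, R_n = 29.25 kips/bolt. φR_n = 0.75 × (2×11.578 + 6×29.25) = 149.0 kips.
Block shear: shear path 2×[1+3×2.5625] = 2×8.6875 in, A_gv = 4.3438, A_nv = 2×(8.6875 − 3.5×0.875)×0.25 = 2.8125 in²; tension across gage: (1.9375 − 1×0.875)×0.25 = 0.26563 in². R_n = min(0.6×65×2.8125, 0.6×50×4.3438) + 1.0×65×0.26563 = min(109.69, 130.31) + 17.266 = 126.96 kips. φR_n = 0.75 × 126.96 = 95.2 kips.
Governing: min(360.5, 149.0, 95.2) = 95.2 kips → block shear.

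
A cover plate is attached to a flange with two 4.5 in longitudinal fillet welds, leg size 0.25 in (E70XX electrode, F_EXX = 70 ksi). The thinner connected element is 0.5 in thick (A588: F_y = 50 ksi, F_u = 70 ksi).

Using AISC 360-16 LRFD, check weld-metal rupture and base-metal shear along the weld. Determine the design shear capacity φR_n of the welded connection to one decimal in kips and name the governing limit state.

Weld metal: throat = 0.707×0.25 = 0.17675 in, L = 2×4.5 = 9 in. φR_n = 0.75 × 0.6 × 70 × 0.17675 × 9 = 50.1 kips.
Base metal shear (0.5 in plate): yield φR_n = 1.0×0.6×50×0.5×9 = 135.0 kips; rupture φR_n = 0.75×0.6×70×0.5×9 = 141.8 kips; take 135.0 kips (yield).
Governing: min(50.1, 135.0) = 50.1 kips → weld metal.

50.1 kips (weld metal governs)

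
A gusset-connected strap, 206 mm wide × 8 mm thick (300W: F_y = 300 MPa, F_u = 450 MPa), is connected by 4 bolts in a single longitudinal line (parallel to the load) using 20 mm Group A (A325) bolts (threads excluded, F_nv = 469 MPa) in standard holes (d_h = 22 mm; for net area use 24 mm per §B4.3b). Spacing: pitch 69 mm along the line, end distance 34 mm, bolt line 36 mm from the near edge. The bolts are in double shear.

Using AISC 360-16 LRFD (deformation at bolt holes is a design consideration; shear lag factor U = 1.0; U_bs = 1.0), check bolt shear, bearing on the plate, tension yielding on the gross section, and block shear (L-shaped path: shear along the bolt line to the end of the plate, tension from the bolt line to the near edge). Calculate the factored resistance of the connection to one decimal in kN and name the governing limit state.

319.1 kN (block shear governs)

Bolt shear: A_b = π(20)²/4 = 314.16 mm². φR_n = 0.75 × 469 × 314.16 × 4 × 2 = 884.0 kN.
Bearing (8 mm plate, F_u = 450 MPa): end bolts L_c = 34 − 22/2 = 23, R_n = min(1.2×23×8×450, 2.4×20×8×450) = 99.36 kN/bolt; interior L_c = 69 − 22 = 47, R_n = 172.8 kN/bolt. φR_n = 0.75 × (1×99.36 + 3×172.8) = 463.3 kN.
Tension yield (gross): A_g = 206×8 = 1648 mm². φR_n = 0.90 × 300 × 1648 = 445.0 kN.
Block shear: shear path 1×[34+3×69] = 1×241 mm, A_gv = 1928, A_nv = 1×(241 − 3.5×24)×8 = 1256 mm²; tension to near edge: (36 − 0.5×24)×8 = 192 mm². R_n = min(0.6×450×1256, 0.6×300×1928) + 1.0×450×192 = min(339.12, 347.04) + 86.4 = 425.52 kN. φR_n = 0.75 × 425.52 = 319.1 kN.
Governing: min(884.0, 463.3, 445.0, 319.1) = 319.1 kN → block shear.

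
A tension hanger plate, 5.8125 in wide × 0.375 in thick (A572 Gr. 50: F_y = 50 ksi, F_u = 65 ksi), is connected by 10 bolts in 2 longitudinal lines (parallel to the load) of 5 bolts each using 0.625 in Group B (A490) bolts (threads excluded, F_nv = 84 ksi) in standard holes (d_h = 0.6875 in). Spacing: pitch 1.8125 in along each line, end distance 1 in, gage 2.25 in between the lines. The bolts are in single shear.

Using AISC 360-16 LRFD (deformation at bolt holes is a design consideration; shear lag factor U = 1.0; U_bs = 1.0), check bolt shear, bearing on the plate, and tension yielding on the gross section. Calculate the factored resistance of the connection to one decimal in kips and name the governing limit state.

98.1 kips (gross-section yield governs)

Bolt shear: A_b = π(0.625)²/4 = 0.3068 in². φR_n = 0.75 × 84 × 0.3068 × 10 × 1 = 193.3 kips.
Bearing (0.375 in plate, F_u = 65 ksi): end bolts L_c = 1 − 0.6875/2 = 0.65625, R_n = min(1.2×0.65625×0.375×65, 2.4×0.625×0.375×65) = 19.195 kips/bolt; interior L_c = 1.8125 − 0.6875 = 1.125, R_n = 32.906 kips/bolt. φR_n = 0.75 × (2×19.195 + 8×32.906) = 226.2 kips.
Tension yield (gross): A_g = 5.8125×0.375 = 2.1797 in². φR_n = 0.90 × 50 × 2.1797 = 98.1 kips.
Governing: min(193.3, 226.2, 98.1) = 98.1 kips → gross-section yield.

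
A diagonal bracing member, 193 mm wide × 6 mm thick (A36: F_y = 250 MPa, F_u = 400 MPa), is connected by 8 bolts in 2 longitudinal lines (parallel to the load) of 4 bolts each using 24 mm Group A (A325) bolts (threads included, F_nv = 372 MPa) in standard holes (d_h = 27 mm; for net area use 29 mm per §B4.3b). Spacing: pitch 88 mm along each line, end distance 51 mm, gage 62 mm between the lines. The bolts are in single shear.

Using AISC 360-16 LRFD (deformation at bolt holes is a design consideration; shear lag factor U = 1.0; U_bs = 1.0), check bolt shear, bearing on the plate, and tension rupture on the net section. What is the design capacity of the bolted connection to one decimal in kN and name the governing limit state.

Bolt shear: A_b = π(24)²/4 = 452.39 mm². φR_n = 0.75 × 372 × 452.39 × 8 × 1 = 1009.7 kN.
Bearing (6 mm plate, F_u = 400 MPa): end bolts L_c = 51 − 27/2 = 37.5, R_n = min(1.2×37.5×6×400, 2.4×24×6×400) = 108 kN/bolt; interior L_c = 88 − 27 = 61, R_n = 138.24 kN/bolt. φR_n = 0.75 × (2×108 + 6×138.24) = 784.1 kN.
Tension rupture (net): A_n = (193 − 2×29)×6 = 810 mm² (U = 1.0, A_e = A_n). φR_n = 0.75 × 400 × 810 = 243.0 kN.
Governing: min(1009.7, 784.1, 243.0) = 243.0 kN → net-section rupture.

243.0 kN (net-section rupture governs)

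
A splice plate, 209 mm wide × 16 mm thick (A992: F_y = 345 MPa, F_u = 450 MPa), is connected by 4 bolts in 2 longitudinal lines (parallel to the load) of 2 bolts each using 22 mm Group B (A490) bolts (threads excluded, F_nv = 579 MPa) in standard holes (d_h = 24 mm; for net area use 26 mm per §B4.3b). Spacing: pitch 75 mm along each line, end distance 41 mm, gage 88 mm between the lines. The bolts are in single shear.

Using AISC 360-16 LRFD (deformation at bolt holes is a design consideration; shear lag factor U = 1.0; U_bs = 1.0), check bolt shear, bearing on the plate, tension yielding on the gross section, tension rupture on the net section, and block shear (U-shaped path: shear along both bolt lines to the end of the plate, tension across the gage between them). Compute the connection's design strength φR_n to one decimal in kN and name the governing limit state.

Bolt shear: A_b = π(22)²/4 = 380.13 mm². φR_n = 0.75 × 579 × 380.13 × 4 × 1 = 660.3 kN.
Bearing (16 mm plate, F_u = 450 MPa): end bolts L_c = 41 − 24/2 = 29, R_n = min(1.2×29×16×450, 2.4×22×16×450) = 250.56 kN/bolt; interior L_c = 75 − 24 = 51, R_n = 380.16 kN/bolt. φR_n = 0.75 × (2×250.56 + 2×380.16) = 946.1 kN.
Tension yield (gross): A_g = 209×16 = 3344 mm². φR_n = 0.90 × 345 × 3344 = 1038.3 kN.
Tension rupture (net): A_n = (209 − 2×26)×16 = 2512 mm² (U = 1.0, A_e = A_n). φR_n = 0.75 × 450 × 2512 = 847.8 kN.
Block shear: shear path 2×[41+1×75] = 2×116 mm, A_gv = 3712, A_nv = 2×(116 − 1.5×26)×16 = 2464 mm²; tension across gage: (88 − 1×26)×16 = 992 mm². R_n = min(0.6×450×2464, 0.6×345×3712) + 1.0×450×992 = min(665.28, 768.38) + 446.4 = 1111.7 kN. φR_n = 0.75 × 1111.7 = 833.8 kN.
Governing: min(660.3, 946.1, 1038.3, 847.8, 833.8) = 660.3 kN → bolt shear.

660.3 kN (bolt shear governs)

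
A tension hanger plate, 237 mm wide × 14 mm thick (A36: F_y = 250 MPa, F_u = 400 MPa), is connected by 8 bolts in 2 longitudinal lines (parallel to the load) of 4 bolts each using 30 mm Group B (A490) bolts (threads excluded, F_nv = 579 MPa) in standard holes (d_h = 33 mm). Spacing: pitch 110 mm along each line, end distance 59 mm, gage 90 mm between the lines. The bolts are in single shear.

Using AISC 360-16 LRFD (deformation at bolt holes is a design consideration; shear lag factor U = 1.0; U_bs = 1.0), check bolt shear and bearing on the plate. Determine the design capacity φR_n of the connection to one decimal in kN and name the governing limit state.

2242.8 kN (bearing governs)

Bolt shear: A_b = π(30)²/4 = 706.86 mm². φR_n = 0.75 × 579 × 706.86 × 8 × 1 = 2455.6 kN.
Bearing (14 mm plate, F_u = 400 MPa): end bolts L_c = 59 − 33/2 = 42.5, R_n = min(1.2×42.5×14×400, 2.4×30×14×400) = 285.6 kN/bolt; interior L_c = 110 − 33 = 77, R_n = 403.2 kN/bolt. φR_n = 0.75 × (2×285.6 + 6×403.2) = 2242.8 kN.
Governing: min(2455.6, 2242.8) = 2242.8 kN → bearing.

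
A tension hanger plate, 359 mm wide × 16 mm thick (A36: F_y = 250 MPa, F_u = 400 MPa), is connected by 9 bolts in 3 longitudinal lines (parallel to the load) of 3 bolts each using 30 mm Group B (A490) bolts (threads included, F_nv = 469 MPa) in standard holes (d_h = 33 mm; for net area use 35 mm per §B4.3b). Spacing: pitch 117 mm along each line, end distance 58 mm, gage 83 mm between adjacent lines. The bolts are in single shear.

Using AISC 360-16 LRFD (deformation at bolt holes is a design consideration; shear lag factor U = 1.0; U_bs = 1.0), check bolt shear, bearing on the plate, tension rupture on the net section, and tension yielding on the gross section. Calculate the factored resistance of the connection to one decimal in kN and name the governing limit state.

Bolt shear: A_b = π(30)²/4 = 706.86 mm². φR_n = 0.75 × 469 × 706.86 × 9 × 1 = 2237.7 kN.
Bearing (16 mm plate, F_u = 400 MPa): end bolts L_c = 58 − 33/2 = 41.5, R_n = min(1.2×41.5×16×400, 2.4×30×16×400) = 318.72 kN/bolt; interior L_c = 117 − 33 = 84, R_n = 460.8 kN/bolt. φR_n = 0.75 × (3×318.72 + 6×460.8) = 2790.7 kN.
Tension rupture (net): A_n = (359 − 3×35)×16 = 4064 mm² (U = 1.0, A_e = A_n). φR_n = 0.75 × 400 × 4064 = 1219.2 kN.
Tension yield (gross): A_g = 359×16 = 5744 mm². φR_n = 0.90 × 250 × 5744 = 1292.4 kN.
Governing: min(2237.7, 2790.7, 1219.2, 1292.4) = 1219.2 kN → net-section rupture.

1219.2 kN (net-section rupture governs)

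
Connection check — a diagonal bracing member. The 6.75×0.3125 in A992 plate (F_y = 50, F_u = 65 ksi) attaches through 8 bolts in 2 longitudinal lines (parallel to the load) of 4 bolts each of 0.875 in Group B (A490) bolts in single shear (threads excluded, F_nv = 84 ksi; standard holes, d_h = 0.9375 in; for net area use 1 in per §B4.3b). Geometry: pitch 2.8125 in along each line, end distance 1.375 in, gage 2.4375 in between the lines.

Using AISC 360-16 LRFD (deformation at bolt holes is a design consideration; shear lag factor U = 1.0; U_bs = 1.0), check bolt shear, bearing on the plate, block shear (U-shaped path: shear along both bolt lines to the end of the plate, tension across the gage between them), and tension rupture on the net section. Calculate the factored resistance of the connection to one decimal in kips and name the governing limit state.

Bolt shear: A_b = π(0.875)²/4 = 0.60132 in². φR_n = 0.75 × 84 × 0.60132 × 8 × 1 = 303.1 kips.
Bearing (0.3125 in plate, F_u = 65 ksi): end bolts L_c = 1.375 − 0.9375/2 = 0.90625, R_n = min(1.2×0.90625×0.3125×65, 2.4×0.875×0.3125×65) = 22.09 kips/bolt; interior L_c = 2.8125 − 0.9375 = 1.875, R_n = 42.656 kips/bolt. φR_n = 0.75 × (2×22.09 + 6×42.656) = 225.1 kips.
Block shear: shear path 2×[1.375+3×2.8125] = 2×9.8125 in, A_gv = 6.1328, A_nv = 2×(9.8125 − 3.5×1)×0.3125 = 3.9453 in²; tension across gage: (2.4375 − 1×1)×0.3125 = 0.44922 in². R_n = min(0.6×65×3.9453, 0.6×50×6.1328) + 1.0×65×0.44922 = min(153.87, 183.98) + 29.199 = 183.07 kips. φR_n = 0.75 × 183.07 = 137.3 kips.
Tension rupture (net): A_n = (6.75 − 2×1)×0.3125 = 1.4844 in² (U = 1.0, A_e = A_n). φR_n = 0.75 × 65 × 1.4844 = 72.4 kips.
Governing: min(303.1, 225.1, 137.3, 72.4) = 72.4 kips → net-section rupture.

72.4 kips (net-section rupture governs)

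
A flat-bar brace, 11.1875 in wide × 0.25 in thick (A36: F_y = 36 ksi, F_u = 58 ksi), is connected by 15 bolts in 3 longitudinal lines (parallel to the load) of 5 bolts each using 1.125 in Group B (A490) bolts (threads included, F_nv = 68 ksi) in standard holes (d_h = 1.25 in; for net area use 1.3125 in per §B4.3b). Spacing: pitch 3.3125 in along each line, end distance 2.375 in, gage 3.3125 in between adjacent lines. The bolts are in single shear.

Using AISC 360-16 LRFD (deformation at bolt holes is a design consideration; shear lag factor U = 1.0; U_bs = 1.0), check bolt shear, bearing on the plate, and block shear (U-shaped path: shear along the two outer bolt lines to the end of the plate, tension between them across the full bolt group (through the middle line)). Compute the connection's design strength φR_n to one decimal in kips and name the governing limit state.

Bolt shear: A_b = π(1.125)²/4 = 0.99402 in². φR_n = 0.75 × 68 × 0.99402 × 15 × 1 = 760.4 kips.
Bearing (0.25 in plate, F_u = 58 ksi): end bolts L_c = 2.375 − 1.25/2 = 1.75, R_n = min(1.2×1.75×0.25×58, 2.4×1.125×0.25×58) = 30.45 kips/bolt; interior L_c = 3.3125 − 1.25 = 2.0625, R_n = 35.888 kips/bolt. φR_n = 0.75 × (3×30.45 + 12×35.888) = 391.5 kips.
Block shear: shear path 2×[2.375+4×3.3125] = 2×15.625 in, A_gv = 7.8125, A_nv = 2×(15.625 − 4.5×1.3125)×0.25 = 4.8594 in²; tension across gage: (6.625 − 2×1.3125)×0.25 = 1 in². R_n = min(0.6×58×4.8594, 0.6×36×7.8125) + 1.0×58×1 = min(169.11, 168.75) + 58 = 226.75 kips. φR_n = 0.75 × 226.75 = 170.1 kips.
Governing: min(760.4, 391.5, 170.1) = 170.1 kips → block shear.

170.1 kips (block shear governs)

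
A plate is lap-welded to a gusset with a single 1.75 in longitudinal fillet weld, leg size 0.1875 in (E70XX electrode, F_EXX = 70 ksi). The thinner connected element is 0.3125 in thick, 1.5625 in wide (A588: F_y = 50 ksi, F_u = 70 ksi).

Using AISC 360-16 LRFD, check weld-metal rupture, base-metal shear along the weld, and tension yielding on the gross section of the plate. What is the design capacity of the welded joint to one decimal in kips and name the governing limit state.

Weld metal: throat = 0.707×0.1875 = 0.13256 in, L = 1.75 in. φR_n = 0.75 × 0.6 × 70 × 0.13256 × 1.75 = 7.3 kips.
Base metal shear (0.3125 in plate): yield φR_n = 1.0×0.6×50×0.3125×1.75 = 16.4 kips; rupture φR_n = 0.75×0.6×70×0.3125×1.75 = 17.2 kips; take 16.4 kips (yield).
Tension yield (gross): A_g = 1.5625×0.3125 = 0.48828 in². φR_n = 0.90 × 50 × 0.48828 = 22.0 kips.
Governing: min(7.3, 16.4, 22.0) = 7.3 kips → weld metal.

7.3 kips (weld metal governs)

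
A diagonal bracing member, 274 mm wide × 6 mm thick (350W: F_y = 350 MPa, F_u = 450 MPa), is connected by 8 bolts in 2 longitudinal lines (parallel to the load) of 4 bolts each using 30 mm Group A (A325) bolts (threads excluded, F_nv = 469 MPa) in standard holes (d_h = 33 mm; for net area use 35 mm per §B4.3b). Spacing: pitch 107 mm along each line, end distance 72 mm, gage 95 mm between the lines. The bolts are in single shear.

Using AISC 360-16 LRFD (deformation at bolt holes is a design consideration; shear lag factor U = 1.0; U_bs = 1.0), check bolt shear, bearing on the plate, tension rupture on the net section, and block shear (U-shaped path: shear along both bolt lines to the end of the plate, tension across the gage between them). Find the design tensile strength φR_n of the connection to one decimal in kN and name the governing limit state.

Bolt shear: A_b = π(30)²/4 = 706.86 mm². φR_n = 0.75 × 469 × 706.86 × 8 × 1 = 1989.1 kN.
Bearing (6 mm plate, F_u = 450 MPa): end bolts L_c = 72 − 33/2 = 55.5, R_n = min(1.2×55.5×6×450, 2.4×30×6×450) = 179.82 kN/bolt; interior L_c = 107 − 33 = 74, R_n = 194.4 kN/bolt. φR_n = 0.75 × (2×179.82 + 6×194.4) = 1144.5 kN.
Tension rupture (net): A_n = (274 − 2×35)×6 = 1224 mm² (U = 1.0, A_e = A_n). φR_n = 0.75 × 450 × 1224 = 413.1 kN.
Block shear: shear path 2×[72+3×107] = 2×393 mm, A_gv = 4716, A_nv = 2×(393 − 3.5×35)×6 = 3246 mm²; tension across gage: (95 − 1×35)×6 = 360 mm². R_n = min(0.6×450×3246, 0.6×350×4716) + 1.0×450×360 = min(876.42, 990.36) + 162 = 1038.4 kN. φR_n = 0.75 × 1038.4 = 778.8 kN.
Governing: min(1989.1, 1144.5, 413.1, 778.8) = 413.1 kN → net-section rupture.

413.1 kN (net-section rupture governs)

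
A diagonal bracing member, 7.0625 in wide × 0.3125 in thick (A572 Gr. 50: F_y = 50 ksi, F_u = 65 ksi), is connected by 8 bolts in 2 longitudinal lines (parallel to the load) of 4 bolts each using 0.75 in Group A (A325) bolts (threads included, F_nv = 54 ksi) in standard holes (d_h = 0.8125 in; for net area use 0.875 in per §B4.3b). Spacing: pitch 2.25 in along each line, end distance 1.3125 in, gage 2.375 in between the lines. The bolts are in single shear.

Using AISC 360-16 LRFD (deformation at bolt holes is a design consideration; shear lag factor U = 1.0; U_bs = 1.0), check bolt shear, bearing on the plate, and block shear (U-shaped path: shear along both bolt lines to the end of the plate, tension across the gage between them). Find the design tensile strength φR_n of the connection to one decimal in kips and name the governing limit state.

114.3 kips (block shear governs)

Bolt shear: A_b = π(0.75)²/4 = 0.44179 in². φR_n = 0.75 × 54 × 0.44179 × 8 × 1 = 143.1 kips.
Bearing (0.3125 in plate, F_u = 65 ksi): end bolts L_c = 1.3125 − 0.8125/2 = 0.90625, R_n = min(1.2×0.90625×0.3125×65, 2.4×0.75×0.3125×65) = 22.09 kips/bolt; interior L_c = 2.25 − 0.8125 = 1.4375, R_n = 35.039 kips/bolt. φR_n = 0.75 × (2×22.09 + 6×35.039) = 190.8 kips.
Block shear: shear path 2×[1.3125+3×2.25] = 2×8.0625 in, A_gv = 5.0391, A_nv = 2×(8.0625 − 3.5×0.875)×0.3125 = 3.125 in²; tension across gage: (2.375 − 1×0.875)×0.3125 = 0.46875 in². R_n = min(0.6×65×3.125, 0.6×50×5.0391) + 1.0×65×0.46875 = min(121.88, 151.17) + 30.469 = 152.35 kips. φR_n = 0.75 × 152.35 = 114.3 kips.
Governing: min(143.1, 190.8, 114.3) = 114.3 kips → block shear.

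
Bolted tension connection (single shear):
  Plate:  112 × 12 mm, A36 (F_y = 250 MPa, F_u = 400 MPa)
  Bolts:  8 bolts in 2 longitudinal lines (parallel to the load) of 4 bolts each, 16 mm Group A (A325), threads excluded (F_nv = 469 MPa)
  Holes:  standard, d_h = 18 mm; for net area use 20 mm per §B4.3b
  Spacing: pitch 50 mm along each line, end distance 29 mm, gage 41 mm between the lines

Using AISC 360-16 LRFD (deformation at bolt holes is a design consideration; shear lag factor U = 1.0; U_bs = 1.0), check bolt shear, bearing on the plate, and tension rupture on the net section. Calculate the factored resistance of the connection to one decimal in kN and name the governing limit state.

Bolt shear: A_b = π(16)²/4 = 201.06 mm². φR_n = 0.75 × 469 × 201.06 × 8 × 1 = 565.8 kN.
Bearing (12 mm plate, F_u = 400 MPa): end bolts L_c = 29 − 18/2 = 20, R_n = min(1.2×20×12×400, 2.4×16×12×400) = 115.2 kN/bolt; interior L_c = 50 − 18 = 32, R_n = 184.32 kN/bolt. φR_n = 0.75 × (2×115.2 + 6×184.32) = 1002.2 kN.
Tension rupture (net): A_n = (112 − 2×20)×12 = 864 mm² (U = 1.0, A_e = A_n). φR_n = 0.75 × 400 × 864 = 259.2 kN.
Governing: min(565.8, 1002.2, 259.2) = 259.2 kN → net-section rupture.

259.2 kN (net-section rupture governs)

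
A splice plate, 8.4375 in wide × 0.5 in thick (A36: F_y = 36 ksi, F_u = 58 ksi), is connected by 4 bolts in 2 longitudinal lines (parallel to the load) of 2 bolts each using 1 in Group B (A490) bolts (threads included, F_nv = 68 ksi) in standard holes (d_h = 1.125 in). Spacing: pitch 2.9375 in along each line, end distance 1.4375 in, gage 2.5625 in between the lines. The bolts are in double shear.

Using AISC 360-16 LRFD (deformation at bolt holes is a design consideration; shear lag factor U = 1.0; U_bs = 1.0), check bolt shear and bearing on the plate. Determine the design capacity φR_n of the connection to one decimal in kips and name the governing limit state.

140.3 kips (bearing governs)

Bolt shear: A_b = π(1)²/4 = 0.7854 in². φR_n = 0.75 × 68 × 0.7854 × 4 × 2 = 320.4 kips.
Bearing (0.5 in plate, F_u = 58 ksi): end bolts L_c = 1.4375 − 1.125/2 = 0.875, R_n = min(1.2×0.875×0.5×58, 2.4×1×0.5×58) = 30.45 kips/bolt; interior L_c = 2.9375 − 1.125 = 1.8125, R_n = 63.075 kips/bolt. φR_n = 0.75 × (2×30.45 + 2×63.075) = 140.3 kips.
Governing: min(320.4, 140.3) = 140.3 kips → bearing.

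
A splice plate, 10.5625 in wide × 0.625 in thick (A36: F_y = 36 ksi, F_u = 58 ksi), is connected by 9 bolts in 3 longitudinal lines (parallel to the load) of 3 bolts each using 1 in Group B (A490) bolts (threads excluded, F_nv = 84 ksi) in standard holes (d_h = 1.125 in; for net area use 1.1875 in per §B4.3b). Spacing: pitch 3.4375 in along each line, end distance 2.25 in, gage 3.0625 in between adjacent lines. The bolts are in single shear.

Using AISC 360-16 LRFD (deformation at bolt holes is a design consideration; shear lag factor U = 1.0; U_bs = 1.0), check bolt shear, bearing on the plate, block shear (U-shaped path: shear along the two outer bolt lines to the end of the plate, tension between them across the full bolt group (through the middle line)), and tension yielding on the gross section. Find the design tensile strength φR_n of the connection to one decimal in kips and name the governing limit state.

213.9 kips (gross-section yield governs)

Bolt shear: A_b = π(1)²/4 = 0.7854 in². φR_n = 0.75 × 84 × 0.7854 × 9 × 1 = 445.3 kips.
Bearing (0.625 in plate, F_u = 58 ksi): end bolts L_c = 2.25 − 1.125/2 = 1.6875, R_n = min(1.2×1.6875×0.625×58, 2.4×1×0.625×58) = 73.406 kips/bolt; interior L_c = 3.4375 − 1.125 = 2.3125, R_n = 87 kips/bolt. φR_n = 0.75 × (3×73.406 + 6×87) = 556.7 kips.
Block shear: shear path 2×[2.25+2×3.4375] = 2×9.125 in, A_gv = 11.406, A_nv = 2×(9.125 − 2.5×1.1875)×0.625 = 7.6953 in²; tension across gage: (6.125 − 2×1.1875)×0.625 = 2.3438 in². R_n = min(0.6×58×7.6953, 0.6×36×11.406) + 1.0×58×2.3438 = min(267.8, 246.37) + 135.94 = 382.31 kips. φR_n = 0.75 × 382.31 = 286.7 kips.
Tension yield (gross): A_g = 10.5625×0.625 = 6.6016 in². φR_n = 0.90 × 36 × 6.6016 = 213.9 kips.
Governing: min(445.3, 556.7, 286.7, 213.9) = 213.9 kips → gross-section yield.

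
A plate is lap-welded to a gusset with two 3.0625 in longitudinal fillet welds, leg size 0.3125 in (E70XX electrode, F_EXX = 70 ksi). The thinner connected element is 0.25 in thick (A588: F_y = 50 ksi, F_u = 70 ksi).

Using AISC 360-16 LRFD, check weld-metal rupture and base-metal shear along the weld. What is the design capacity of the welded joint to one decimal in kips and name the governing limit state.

Weld metal: throat = 0.707×0.3125 = 0.22094 in, L = 2×3.0625 = 6.125 in. φR_n = 0.75 × 0.6 × 70 × 0.22094 × 6.125 = 42.6 kips.
Base metal shear (0.25 in plate): yield φR_n = 1.0×0.6×50×0.25×6.125 = 45.9 kips; rupture φR_n = 0.75×0.6×70×0.25×6.125 = 48.2 kips; take 45.9 kips (yield).
Governing: min(42.6, 45.9) = 42.6 kips → weld metal.

42.6 kips (weld metal governs)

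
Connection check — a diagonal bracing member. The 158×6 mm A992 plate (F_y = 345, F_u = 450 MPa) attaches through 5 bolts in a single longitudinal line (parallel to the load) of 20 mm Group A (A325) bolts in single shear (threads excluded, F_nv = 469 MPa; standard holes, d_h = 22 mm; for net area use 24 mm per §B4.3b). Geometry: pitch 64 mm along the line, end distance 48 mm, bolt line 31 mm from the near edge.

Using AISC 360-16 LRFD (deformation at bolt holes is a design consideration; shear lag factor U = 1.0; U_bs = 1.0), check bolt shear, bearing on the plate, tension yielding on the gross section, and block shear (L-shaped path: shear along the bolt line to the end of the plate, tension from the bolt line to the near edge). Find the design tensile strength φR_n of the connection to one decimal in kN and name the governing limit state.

276.6 kN (block shear governs)

Bolt shear: A_b = π(20)²/4 = 314.16 mm². φR_n = 0.75 × 469 × 314.16 × 5 × 1 = 552.5 kN.
Bearing (6 mm plate, F_u = 450 MPa): end bolts L_c = 48 − 22/2 = 37, R_n = min(1.2×37×6×450, 2.4×20×6×450) = 119.88 kN/bolt; interior L_c = 64 − 22 = 42, R_n = 129.6 kN/bolt. φR_n = 0.75 × (1×119.88 + 4×129.6) = 478.7 kN.
Tension yield (gross): A_g = 158×6 = 948 mm². φR_n = 0.90 × 345 × 948 = 294.4 kN.
Block shear: shear path 1×[48+4×64] = 1×304 mm, A_gv = 1824, A_nv = 1×(304 − 4.5×24)×6 = 1176 mm²; tension to near edge: (31 − 0.5×24)×6 = 114 mm². R_n = min(0.6×450×1176, 0.6×345×1824) + 1.0×450×114 = min(317.52, 377.57) + 51.3 = 368.82 kN. φR_n = 0.75 × 368.82 = 276.6 kN.
Governing: min(552.5, 478.7, 294.4, 276.6) = 276.6 kN → block shear.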